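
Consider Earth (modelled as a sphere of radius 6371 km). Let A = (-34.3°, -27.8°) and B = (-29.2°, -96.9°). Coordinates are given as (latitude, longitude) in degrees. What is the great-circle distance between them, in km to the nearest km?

6432 km

In radians: φ₁ = -0.5986, φ₂ = -0.5096, Δλ = -69.100° = -1.2060 rad.
cos c = sin φ₁ sin φ₂ + cos φ₁ cos φ₂ cos Δλ = (-0.5635)(-0.4879) + (0.8261)(0.8729)(0.3567) = 0.53217,
so c = arccos(0.53217) = 1.00963 rad.
Distance = R·c = 6371 × 1.0096 ≈ 6432 km.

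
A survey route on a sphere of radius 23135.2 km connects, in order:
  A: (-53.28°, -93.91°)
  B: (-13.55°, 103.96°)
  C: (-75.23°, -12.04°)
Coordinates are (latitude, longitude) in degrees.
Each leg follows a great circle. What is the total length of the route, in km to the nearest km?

78602 km

Leg A→B: central angle 1.9449 rad, distance 44995.1 km.
Leg B→C: central angle 1.4526 rad, distance 33606.6 km.
Total: 44995.1 + 33606.6 ≈ 78602 km.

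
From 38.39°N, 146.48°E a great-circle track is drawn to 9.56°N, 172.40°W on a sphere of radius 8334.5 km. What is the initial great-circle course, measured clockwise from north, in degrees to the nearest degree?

With φ₁ = 0.6700, φ₂ = 0.1669, Δλ = 0.7177 rad, the forward-azimuth formula gives
θ = atan2( sin Δλ cos φ₂ , cos φ₁ sin φ₂ − sin φ₁ cos φ₂ cos Δλ ) = atan2(0.6485, -0.3312) = 117.05°.
So the initial bearing is 117°.

117°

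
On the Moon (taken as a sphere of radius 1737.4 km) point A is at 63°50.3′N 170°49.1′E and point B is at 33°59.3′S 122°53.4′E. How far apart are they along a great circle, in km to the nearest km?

3180 km

With latitudes φ₁ = 63.838°, φ₂ = -33.988° and longitude difference Δλ = -47.928°:
cos c = sin φ₁ sin φ₂ + cos φ₁ cos φ₂ cos Δλ = (0.8976)(-0.5590) + (0.4409)(0.8292)(0.6701) = -0.25680,
so c = arccos(-0.25680) = 1.83050 rad.
Distance = R·c = 1737.4 × 1.8305 ≈ 3180 km.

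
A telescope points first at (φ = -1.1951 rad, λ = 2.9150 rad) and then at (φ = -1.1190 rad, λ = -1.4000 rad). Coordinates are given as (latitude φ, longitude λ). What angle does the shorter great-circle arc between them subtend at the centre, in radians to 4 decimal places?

0.6842 rad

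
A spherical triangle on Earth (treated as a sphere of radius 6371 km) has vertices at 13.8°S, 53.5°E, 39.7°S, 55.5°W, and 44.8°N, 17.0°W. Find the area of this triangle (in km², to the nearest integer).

Side lengths (central angles): a = 1.5936, b = 1.5088, c = 1.6618 rad; semiperimeter s = 2.3821.
By l'Huilier's theorem, tan(E/4) = √[tan(s/2) tan((s−a)/2) tan((s−b)/2) tan((s−c)/2)], giving spherical excess E = 1.6177 rad.
Area = E·R² = 1.6177 × (6371)² ≈ 65663336 km².

65663336 km²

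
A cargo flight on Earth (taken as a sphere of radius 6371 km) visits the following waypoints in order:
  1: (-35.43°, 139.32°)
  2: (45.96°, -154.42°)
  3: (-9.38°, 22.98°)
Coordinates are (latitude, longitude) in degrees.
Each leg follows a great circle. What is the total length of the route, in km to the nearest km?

27157 km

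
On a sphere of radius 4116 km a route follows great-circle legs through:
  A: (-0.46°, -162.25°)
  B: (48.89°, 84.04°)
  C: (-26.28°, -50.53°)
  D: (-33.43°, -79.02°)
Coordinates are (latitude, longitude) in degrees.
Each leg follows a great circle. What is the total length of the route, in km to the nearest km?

Leg A→B: central angle 1.8446 rad, distance 7592.5 km.
Leg B→C: central angle 2.4148 rad, distance 9939.4 km.
Leg C→D: central angle 0.4473 rad, distance 1841.2 km.
Total: 7592.5 + 9939.4 + 1841.2 ≈ 19373 km.

19373 km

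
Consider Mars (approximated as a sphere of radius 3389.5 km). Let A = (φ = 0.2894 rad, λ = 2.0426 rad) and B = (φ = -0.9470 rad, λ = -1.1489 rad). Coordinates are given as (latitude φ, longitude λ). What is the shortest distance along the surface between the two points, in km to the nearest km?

8416 km

With latitudes φ₁ = 16.581°, φ₂ = -54.259° and longitude difference Δλ = 177.141°:
Haversine: a = sin²(Δφ/2) + cos φ₁ cos φ₂ sin²(Δλ/2) = 0.3359 + (0.9584)(0.5841)(0.9994) = 0.89538.
Central angle c = 2·arcsin(√a) = 2.48285 rad.
Distance = R·c = 3389.5 × 2.4829 ≈ 8416 km.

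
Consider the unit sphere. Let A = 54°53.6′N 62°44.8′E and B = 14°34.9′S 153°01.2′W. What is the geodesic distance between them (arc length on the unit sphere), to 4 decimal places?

2.2884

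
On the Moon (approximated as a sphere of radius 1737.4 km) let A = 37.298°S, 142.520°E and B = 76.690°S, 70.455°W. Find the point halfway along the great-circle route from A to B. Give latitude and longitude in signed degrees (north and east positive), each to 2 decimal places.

Central angle δ = 1.1196 rad. Interpolating on the sphere with fraction f = 0.5:
P = [sin((1−f)δ)·A + sin(fδ)·B] / sin δ = 0.5901·A + 0.5901·B in Cartesian coordinates,
giving P = (-0.3270, 0.1576, -0.9318), i.e. latitude -68.71°, longitude 154.27°.

-68.71°, 154.27°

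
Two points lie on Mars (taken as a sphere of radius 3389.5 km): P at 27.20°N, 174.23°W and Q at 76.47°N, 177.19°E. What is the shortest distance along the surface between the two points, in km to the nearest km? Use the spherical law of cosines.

In radians: φ₁ = 0.4747, φ₂ = 1.3347, Δλ = -8.580° = -0.1497 rad.
cos c = sin φ₁ sin φ₂ + cos φ₁ cos φ₂ cos Δλ = (0.4571)(0.9722) + (0.8894)(0.2340)(0.9888) = 0.65017,
so c = arccos(0.65017) = 0.86299 rad.
Distance = R·c = 3389.5 × 0.8630 ≈ 2925 km.

2925 km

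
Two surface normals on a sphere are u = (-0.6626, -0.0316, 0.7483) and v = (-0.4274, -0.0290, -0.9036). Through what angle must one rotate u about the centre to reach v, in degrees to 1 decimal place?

u·v = -0.3921; |u| = 1.0000, |v| = 1.0000.
cos θ = (u·v)/(|u||v|) = -0.3921, so θ = 113.1°.

113.1°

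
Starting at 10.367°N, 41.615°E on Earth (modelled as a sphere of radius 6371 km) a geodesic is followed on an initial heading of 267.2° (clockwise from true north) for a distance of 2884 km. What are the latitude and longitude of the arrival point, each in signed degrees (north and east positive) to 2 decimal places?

8.09°, 15.43°

Angular distance δ = d/R = 2884/6371 = 0.45268 rad; initial bearing θ = 4.6635 rad.
sin φ₂ = sin φ₁ cos δ + cos φ₁ sin δ cos θ = (0.1800)(0.8993) + (0.9837)(0.4374)(-0.0488) = 0.1408, so φ₂ = 8.09°.
Δλ = atan2(sin θ sin δ cos φ₁, cos δ − sin φ₁ sin φ₂) = atan2(-0.4297, 0.8739) = -26.184°.
λ₂ = 41.615° − 26.184° = 15.43°.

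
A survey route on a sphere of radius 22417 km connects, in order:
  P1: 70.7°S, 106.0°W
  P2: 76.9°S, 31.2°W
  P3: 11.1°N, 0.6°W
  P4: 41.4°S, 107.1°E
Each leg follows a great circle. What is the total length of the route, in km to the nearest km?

Leg P1→P2: central angle 0.3514 rad, distance 7878.1 km.
Leg P2→P3: central angle 1.5669 rad, distance 35124.5 km.
Leg P3→P4: central angle 1.9296 rad, distance 43254.8 km.
Total: 7878.1 + 35124.5 + 43254.8 ≈ 86257 km.

86257 km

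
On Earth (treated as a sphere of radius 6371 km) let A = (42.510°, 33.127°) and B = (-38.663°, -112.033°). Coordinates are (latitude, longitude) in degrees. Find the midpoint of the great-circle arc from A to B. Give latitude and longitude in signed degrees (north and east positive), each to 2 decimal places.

6.37°, -44.69°

Central angle δ = 2.6783 rad. Interpolating on the sphere with fraction f = 0.5:
P = [sin((1−f)δ)·A + sin(fδ)·B] / sin δ = 2.1777·A + 2.1777·B in Cartesian coordinates,
giving P = (0.7065, -0.6990, 0.1110), i.e. latitude 6.37°, longitude -44.69°.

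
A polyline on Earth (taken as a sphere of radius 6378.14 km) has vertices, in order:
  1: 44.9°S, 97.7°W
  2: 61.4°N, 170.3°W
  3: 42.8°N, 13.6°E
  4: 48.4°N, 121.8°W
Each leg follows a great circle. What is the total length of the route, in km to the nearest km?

Leg 1→2: central angle 2.1157 rad, distance 13494.3 km.
Leg 2→3: central angle 1.3221 rad, distance 8432.7 km.
Leg 3→4: central angle 1.4089 rad, distance 8985.9 km.
Total: 13494.3 + 8432.7 + 8985.9 ≈ 30913 km.

30913 km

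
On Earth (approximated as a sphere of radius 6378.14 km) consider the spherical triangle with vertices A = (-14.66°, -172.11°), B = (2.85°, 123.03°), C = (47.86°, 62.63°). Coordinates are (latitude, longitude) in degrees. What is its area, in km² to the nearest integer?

30575298 km²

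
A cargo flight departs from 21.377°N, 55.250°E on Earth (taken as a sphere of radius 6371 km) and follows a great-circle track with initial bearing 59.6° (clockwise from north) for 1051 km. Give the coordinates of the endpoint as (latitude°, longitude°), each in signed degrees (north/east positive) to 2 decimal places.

Angular distance δ = d/R = 1051/6371 = 0.16497 rad; initial bearing θ = 1.0402 rad.
sin φ₂ = sin φ₁ cos δ + cos φ₁ sin δ cos θ = (0.3645)(0.9864) + (0.9312)(0.1642)(0.5060) = 0.4369, so φ₂ = 25.91°.
Δλ = atan2(sin θ sin δ cos φ₁, cos δ − sin φ₁ sin φ₂) = atan2(0.1319, 0.8272) = 9.060°.
λ₂ = 55.250° + 9.060° = 64.31°.

25.91°, 64.31°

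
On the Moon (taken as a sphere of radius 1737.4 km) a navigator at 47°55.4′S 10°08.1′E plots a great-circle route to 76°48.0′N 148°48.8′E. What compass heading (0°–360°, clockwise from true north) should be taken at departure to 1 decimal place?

16.0°

Δλ = 138.678° = 2.4204 rad.
y = sin Δλ · cos φ₂ = (0.6603)(0.2284) = 0.1508
x = cos φ₁ sin φ₂ − sin φ₁ cos φ₂ cos Δλ = (0.6701)(0.9736) − (-0.7422)(0.2284)(-0.7510) = 0.5251
θ = atan2(y, x) = 16.02°, so the bearing is 16.0°.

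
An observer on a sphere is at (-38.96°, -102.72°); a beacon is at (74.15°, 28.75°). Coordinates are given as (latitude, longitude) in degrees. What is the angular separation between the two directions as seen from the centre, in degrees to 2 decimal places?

138.20°

In radians: φ₁ = -0.6800, φ₂ = 1.2942, Δλ = 131.470° = 2.2946 rad.
cos c = sin φ₁ sin φ₂ + cos φ₁ cos φ₂ cos Δλ = (-0.6288)(0.9620) + (0.7776)(0.2731)(-0.6622) = -0.74551,
so c = arccos(-0.74551) = 2.41210 rad.
So the angular separation is 138.20°.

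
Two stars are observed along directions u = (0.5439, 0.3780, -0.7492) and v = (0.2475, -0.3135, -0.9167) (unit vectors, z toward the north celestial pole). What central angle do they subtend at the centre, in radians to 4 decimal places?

0.7913 rad

u·v = 0.7029; |u| = 1.0000, |v| = 0.9999.
cos θ = (u·v)/(|u||v|) = 0.7029, so θ = 0.7913 rad.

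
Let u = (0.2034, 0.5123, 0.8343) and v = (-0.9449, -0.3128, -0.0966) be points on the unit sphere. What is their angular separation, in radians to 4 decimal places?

u·v = -0.4330; |u| = 0.9999, |v| = 1.0000.
cos θ = (u·v)/(|u||v|) = -0.4331, so θ = 2.0187 rad.

2.0187 rad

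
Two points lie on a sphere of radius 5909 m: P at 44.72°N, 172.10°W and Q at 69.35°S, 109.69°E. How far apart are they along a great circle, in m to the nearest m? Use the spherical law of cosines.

13138 m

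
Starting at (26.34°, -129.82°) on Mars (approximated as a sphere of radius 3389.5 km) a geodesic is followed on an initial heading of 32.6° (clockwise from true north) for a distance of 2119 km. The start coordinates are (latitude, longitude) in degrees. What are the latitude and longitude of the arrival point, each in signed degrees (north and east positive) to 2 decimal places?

Angular distance δ = d/R = 2119/3389.5 = 0.62517 rad; initial bearing θ = 0.5690 rad.
sin φ₂ = sin φ₁ cos δ + cos φ₁ sin δ cos θ = (0.4437)(0.8109) + (0.8962)(0.5852)(0.8425) = 0.8016, so φ₂ = 53.29°.
Δλ = atan2(sin θ sin δ cos φ₁, cos δ − sin φ₁ sin φ₂) = atan2(0.2826, 0.4552) = 31.831°.
λ₂ = -129.820° + 31.831° = -97.99°.

53.29°, -97.99°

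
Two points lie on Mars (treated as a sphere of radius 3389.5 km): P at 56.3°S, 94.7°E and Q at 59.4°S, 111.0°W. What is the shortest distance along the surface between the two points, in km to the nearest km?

3698 km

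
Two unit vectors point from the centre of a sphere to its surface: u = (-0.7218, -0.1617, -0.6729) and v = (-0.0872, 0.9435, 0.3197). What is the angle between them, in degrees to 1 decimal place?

107.7°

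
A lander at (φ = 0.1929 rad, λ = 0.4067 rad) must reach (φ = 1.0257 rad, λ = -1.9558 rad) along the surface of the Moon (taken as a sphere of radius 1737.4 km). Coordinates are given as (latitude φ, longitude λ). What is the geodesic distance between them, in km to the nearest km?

With latitudes φ₁ = 11.052°, φ₂ = 58.768° and longitude difference Δλ = -135.361°:
cos c = sin φ₁ sin φ₂ + cos φ₁ cos φ₂ cos Δλ = (0.1917)(0.8551) + (0.9815)(0.5185)(-0.7116) = -0.19817,
so c = arccos(-0.19817) = 1.77029 rad.
Distance = R·c = 1737.4 × 1.7703 ≈ 3076 km.

3076 km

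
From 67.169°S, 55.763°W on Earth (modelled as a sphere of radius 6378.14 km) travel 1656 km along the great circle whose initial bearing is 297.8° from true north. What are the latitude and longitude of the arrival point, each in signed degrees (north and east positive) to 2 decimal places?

Angular distance δ = d/R = 1656/6378.14 = 0.25964 rad; initial bearing θ = 5.1976 rad.
sin φ₂ = sin φ₁ cos δ + cos φ₁ sin δ cos θ = (-0.9217)(0.9665) + (0.3880)(0.2567)(0.4664) = -0.8443, so φ₂ = -57.60°.
Δλ = atan2(sin θ sin δ cos φ₁, cos δ − sin φ₁ sin φ₂) = atan2(-0.0881, 0.1883) = -25.075°.
λ₂ = -55.763° − 25.075° = -80.84°.

-57.60°, -80.84°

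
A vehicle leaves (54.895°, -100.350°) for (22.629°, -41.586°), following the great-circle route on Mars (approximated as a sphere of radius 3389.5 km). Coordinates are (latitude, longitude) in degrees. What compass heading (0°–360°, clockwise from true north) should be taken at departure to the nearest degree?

With φ₁ = 0.9581, φ₂ = 0.3950, Δλ = 1.0256 rad, the forward-azimuth formula gives
θ = atan2( sin Δλ cos φ₂ , cos φ₁ sin φ₂ − sin φ₁ cos φ₂ cos Δλ ) = atan2(0.7892, -0.1703) = 102.18°.
So the initial bearing is 102°.

102°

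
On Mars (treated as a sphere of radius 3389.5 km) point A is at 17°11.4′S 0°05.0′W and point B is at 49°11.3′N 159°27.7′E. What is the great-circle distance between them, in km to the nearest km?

In radians: φ₁ = -0.3000, φ₂ = 0.8585, Δλ = 159.545° = 2.7846 rad.
cos c = sin φ₁ sin φ₂ + cos φ₁ cos φ₂ cos Δλ = (-0.2955)(0.7569) + (0.9553)(0.6536)(-0.9369) = -0.80869,
so c = arccos(-0.80869) = 2.51273 rad.
Distance = R·c = 3389.5 × 2.5127 ≈ 8517 km.

8517 km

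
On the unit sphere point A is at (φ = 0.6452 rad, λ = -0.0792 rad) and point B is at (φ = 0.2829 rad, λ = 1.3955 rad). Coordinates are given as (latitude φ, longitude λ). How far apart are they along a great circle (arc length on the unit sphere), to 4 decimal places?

Let φ₁ = 0.6452 rad, φ₂ = 0.2829 rad, and Δλ = 1.4747 rad.
cos c = sin φ₁ sin φ₂ + cos φ₁ cos φ₂ cos Δλ = (0.6014)(0.2791) + (0.7990)(0.9602)(0.0959) = 0.24148,
so c = arccos(0.24148) = 1.32691 rad.
On the unit sphere the arc length equals the central angle: 1.3269.

1.3269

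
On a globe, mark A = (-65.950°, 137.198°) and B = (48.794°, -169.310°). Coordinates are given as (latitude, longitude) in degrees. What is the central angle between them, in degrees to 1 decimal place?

In radians: φ₁ = -1.1510, φ₂ = 0.8516, Δλ = 53.492° = 0.9336 rad.
Haversine: a = sin²(Δφ/2) + cos φ₁ cos φ₂ sin²(Δλ/2) = 0.7093 + (0.4075)(0.6588)(0.2025) = 0.76366.
Central angle c = 2·arcsin(√a) = 2.12623 rad.
So the angular separation is 121.8°.

121.8°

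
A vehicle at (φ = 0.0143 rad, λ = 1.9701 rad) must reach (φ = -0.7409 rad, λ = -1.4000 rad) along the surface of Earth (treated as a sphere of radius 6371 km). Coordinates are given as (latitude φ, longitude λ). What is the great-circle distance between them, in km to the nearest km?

Let φ₁ = 0.0143 rad, φ₂ = -0.7409 rad, and Δλ = 2.9131 rad.
Haversine: a = sin²(Δφ/2) + cos φ₁ cos φ₂ sin²(Δλ/2) = 0.1359 + (0.9999)(0.7379)(0.9870) = 0.86413.
Central angle c = 2·arcsin(√a) = 2.38657 rad.
Distance = R·c = 6371 × 2.3866 ≈ 15205 km.

15205 km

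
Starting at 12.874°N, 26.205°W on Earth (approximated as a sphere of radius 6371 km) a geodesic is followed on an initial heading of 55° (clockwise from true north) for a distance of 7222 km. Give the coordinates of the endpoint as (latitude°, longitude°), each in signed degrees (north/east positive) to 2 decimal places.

36.93°, 41.98°

Angular distance δ = d/R = 7222/6371 = 1.13357 rad; initial bearing θ = 0.9599 rad.
sin φ₂ = sin φ₁ cos δ + cos φ₁ sin δ cos θ = (0.2228)(0.4234) + (0.9749)(0.9059)(0.5736) = 0.6009, so φ₂ = 36.93°.
Δλ = atan2(sin θ sin δ cos φ₁, cos δ − sin φ₁ sin φ₂) = atan2(0.7234, 0.2895) = 68.187°.
λ₂ = -26.205° + 68.187° = 41.98°.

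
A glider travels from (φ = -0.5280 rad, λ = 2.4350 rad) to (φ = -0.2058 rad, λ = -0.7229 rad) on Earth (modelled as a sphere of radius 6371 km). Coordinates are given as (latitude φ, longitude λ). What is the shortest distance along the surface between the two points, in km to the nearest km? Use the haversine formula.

In radians: φ₁ = -0.5280, φ₂ = -0.2058, Δλ = 179.066° = 3.1253 rad.
Haversine: a = sin²(Δφ/2) + cos φ₁ cos φ₂ sin²(Δλ/2) = 0.0257 + (0.8638)(0.9789)(0.9999) = 0.87126.
Central angle c = 2·arcsin(√a) = 2.40762 rad.
Distance = R·c = 6371 × 2.4076 ≈ 15339 km.

15339 km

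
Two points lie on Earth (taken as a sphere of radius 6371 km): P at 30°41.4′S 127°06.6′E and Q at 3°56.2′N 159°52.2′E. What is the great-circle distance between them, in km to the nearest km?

5188 km

In radians: φ₁ = -0.5356, φ₂ = 0.0687, Δλ = 32.760° = 0.5718 rad.
cos c = sin φ₁ sin φ₂ + cos φ₁ cos φ₂ cos Δλ = (-0.5104)(0.0687) + (0.8599)(0.9976)(0.8409) = 0.68642,
so c = arccos(0.68642) = 0.81425 rad.
Distance = R·c = 6371 × 0.8142 ≈ 5188 km.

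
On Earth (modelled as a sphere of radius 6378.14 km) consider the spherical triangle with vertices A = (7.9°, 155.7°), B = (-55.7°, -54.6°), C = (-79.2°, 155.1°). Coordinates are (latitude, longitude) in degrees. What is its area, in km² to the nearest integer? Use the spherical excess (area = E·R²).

Side lengths (central angles): a = 0.7674, b = 1.5202, c = 2.2086 rad; semiperimeter s = 2.2481.
By l'Huilier's theorem, tan(E/4) = √[tan(s/2) tan((s−a)/2) tan((s−b)/2) tan((s−c)/2)], giving spherical excess E = 0.4767 rad.
Area = E·R² = 0.4767 × (6378.14)² ≈ 19390608 km².

19390608 km²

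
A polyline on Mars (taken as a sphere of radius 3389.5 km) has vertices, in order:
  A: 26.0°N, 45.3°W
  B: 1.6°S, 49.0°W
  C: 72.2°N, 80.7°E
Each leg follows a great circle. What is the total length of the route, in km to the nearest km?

Leg A→B: central angle 0.4857 rad, distance 1646.4 km.
Leg B→C: central angle 1.7944 rad, distance 6082.2 km.
Total: 1646.4 + 6082.2 ≈ 7729 km.

7729 km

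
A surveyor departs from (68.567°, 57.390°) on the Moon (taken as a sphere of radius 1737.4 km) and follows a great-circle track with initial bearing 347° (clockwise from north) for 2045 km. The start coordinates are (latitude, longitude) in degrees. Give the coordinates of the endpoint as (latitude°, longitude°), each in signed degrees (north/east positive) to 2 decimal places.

Angular distance δ = d/R = 2045/1737.4 = 1.17705 rad; initial bearing θ = 6.0563 rad.
sin φ₂ = sin φ₁ cos δ + cos φ₁ sin δ cos θ = (0.9308)(0.3837) + (0.3654)(0.9235)(0.9744) = 0.6859, so φ₂ = 43.31°.
Δλ = atan2(sin θ sin δ cos φ₁, cos δ − sin φ₁ sin φ₂) = atan2(-0.0759, -0.2548) = -163.412°.
λ₂ = 57.390° − 163.412° = -106.02°.

43.31°, -106.02°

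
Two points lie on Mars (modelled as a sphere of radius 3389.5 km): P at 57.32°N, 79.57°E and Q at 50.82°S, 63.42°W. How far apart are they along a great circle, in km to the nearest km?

In radians: φ₁ = 1.0004, φ₂ = -0.8870, Δλ = -142.990° = -2.4956 rad.
Haversine: a = sin²(Δφ/2) + cos φ₁ cos φ₂ sin²(Δλ/2) = 0.6557 + (0.5399)(0.6318)(0.8993) = 0.96242.
Central angle c = 2·arcsin(√a) = 2.75143 rad.
Distance = R·c = 3389.5 × 2.7514 ≈ 9326 km.

9326 km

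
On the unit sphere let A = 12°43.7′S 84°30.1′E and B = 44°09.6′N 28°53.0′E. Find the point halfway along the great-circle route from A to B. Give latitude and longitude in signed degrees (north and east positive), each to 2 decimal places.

The central angle between A and B is δ = 1.3267 rad.
With f = 0.5, the slerp weights are sin((1−f)δ)/sin δ = 0.6346 and sin(fδ)/sin δ = 0.6346.
Weighted sum of the unit vectors: (0.6346)·(0.0935,0.9709,-0.2203) + (0.6346)·(0.6282,0.3465,0.6967) = (0.4579, 0.8360, 0.3023).
Converting back: φ = atan2(z, √(x²+y²)) = 17.59°, λ = atan2(y, x) = 61.29°.

17.59°, 61.29°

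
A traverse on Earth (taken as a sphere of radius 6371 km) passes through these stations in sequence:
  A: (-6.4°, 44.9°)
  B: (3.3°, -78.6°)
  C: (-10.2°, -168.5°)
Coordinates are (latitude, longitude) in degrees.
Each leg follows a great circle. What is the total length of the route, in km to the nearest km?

Leg A→B: central angle 2.1580 rad, distance 13748.4 km.
Leg B→C: central angle 1.5793 rad, distance 10061.6 km.
Total: 13748.4 + 10061.6 ≈ 23810 km.

23810 km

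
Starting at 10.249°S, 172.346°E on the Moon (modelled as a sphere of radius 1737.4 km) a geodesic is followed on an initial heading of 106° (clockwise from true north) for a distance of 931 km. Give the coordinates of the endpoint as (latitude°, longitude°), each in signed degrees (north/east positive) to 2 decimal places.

-16.95°, -156.78°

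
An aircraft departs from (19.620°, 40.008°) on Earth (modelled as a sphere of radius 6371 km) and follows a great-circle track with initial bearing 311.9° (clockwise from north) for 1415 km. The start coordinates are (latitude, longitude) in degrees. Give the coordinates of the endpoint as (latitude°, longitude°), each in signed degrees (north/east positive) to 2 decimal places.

Angular distance δ = d/R = 1415/6371 = 0.22210 rad; initial bearing θ = 5.4437 rad.
sin φ₂ = sin φ₁ cos δ + cos φ₁ sin δ cos θ = (0.3358)(0.9754) + (0.9419)(0.2203)(0.6678) = 0.4661, so φ₂ = 27.78°.
Δλ = atan2(sin θ sin δ cos φ₁, cos δ − sin φ₁ sin φ₂) = atan2(-0.1544, 0.8189) = -10.680°.
λ₂ = 40.008° − 10.680° = 29.33°.

27.78°, 29.33°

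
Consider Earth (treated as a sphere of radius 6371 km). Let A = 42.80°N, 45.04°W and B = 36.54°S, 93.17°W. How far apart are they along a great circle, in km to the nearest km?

10078 km

In radians: φ₁ = 0.7470, φ₂ = -0.6377, Δλ = -48.130° = -0.8400 rad.
Haversine: a = sin²(Δφ/2) + cos φ₁ cos φ₂ sin²(Δλ/2) = 0.4075 + (0.7337)(0.8034)(0.1663) = 0.50553.
Central angle c = 2·arcsin(√a) = 1.58186 rad.
Distance = R·c = 6371 × 1.5819 ≈ 10078 km.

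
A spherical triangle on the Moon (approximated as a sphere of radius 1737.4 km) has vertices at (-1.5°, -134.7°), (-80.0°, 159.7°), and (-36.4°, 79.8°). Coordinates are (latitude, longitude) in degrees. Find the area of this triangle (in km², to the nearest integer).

1934545 km²

Side lengths (central angles): a = 0.9161, b = 2.2752, c = 1.4732 rad; semiperimeter s = 2.3322.
By l'Huilier's theorem, tan(E/4) = √[tan(s/2) tan((s−a)/2) tan((s−b)/2) tan((s−c)/2)], giving spherical excess E = 0.6409 rad.
Area = E·R² = 0.6409 × (1737.4)² ≈ 1934545 km².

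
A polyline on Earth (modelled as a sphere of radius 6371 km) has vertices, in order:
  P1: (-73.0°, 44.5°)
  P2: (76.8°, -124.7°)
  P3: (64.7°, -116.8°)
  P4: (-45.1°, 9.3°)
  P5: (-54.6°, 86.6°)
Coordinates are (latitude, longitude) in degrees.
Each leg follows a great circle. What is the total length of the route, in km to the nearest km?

Leg P1→P2: central angle 3.0593 rad, distance 19491.0 km.
Leg P2→P3: central angle 0.2156 rad, distance 1373.3 km.
Leg P3→P4: central angle 2.5290 rad, distance 16112.0 km.
Leg P4→P5: central angle 0.8402 rad, distance 5353.2 km.
Total: 19491.0 + 1373.3 + 16112.0 + 5353.2 ≈ 42330 km.

42330 km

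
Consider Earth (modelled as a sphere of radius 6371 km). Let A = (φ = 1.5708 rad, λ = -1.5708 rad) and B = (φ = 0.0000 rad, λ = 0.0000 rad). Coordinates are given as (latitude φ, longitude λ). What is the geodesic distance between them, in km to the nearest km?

10008 km

In radians: φ₁ = 1.5708, φ₂ = 0.0000, Δλ = 90.000° = 1.5708 rad.
Haversine: a = sin²(Δφ/2) + cos φ₁ cos φ₂ sin²(Δλ/2) = 0.5000 + (-0.0000)(1.0000)(0.5000) = 0.50000.
Central angle c = 2·arcsin(√a) = 1.57080 rad.
Distance = R·c = 6371 × 1.5708 ≈ 10008 km.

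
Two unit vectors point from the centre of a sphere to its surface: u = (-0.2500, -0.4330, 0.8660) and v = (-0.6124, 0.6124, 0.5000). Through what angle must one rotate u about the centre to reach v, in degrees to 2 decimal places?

u·v = 0.3209; |u| = 1.0000, |v| = 1.0000.
cos θ = (u·v)/(|u||v|) = 0.3209, so θ = 71.28°.

71.28°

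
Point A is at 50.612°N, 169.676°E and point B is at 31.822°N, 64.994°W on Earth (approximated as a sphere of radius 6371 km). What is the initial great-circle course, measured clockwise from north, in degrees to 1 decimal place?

44.1°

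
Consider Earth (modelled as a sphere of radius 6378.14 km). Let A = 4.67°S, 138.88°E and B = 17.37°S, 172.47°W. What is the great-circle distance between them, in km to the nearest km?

In radians: φ₁ = -0.0815, φ₂ = -0.3032, Δλ = 48.650° = 0.8491 rad.
cos c = sin φ₁ sin φ₂ + cos φ₁ cos φ₂ cos Δλ = (-0.0814)(-0.2985) + (0.9967)(0.9544)(0.6607) = 0.65274,
so c = arccos(0.65274) = 0.85960 rad.
Distance = R·c = 6378.14 × 0.8596 ≈ 5483 km.

5483 km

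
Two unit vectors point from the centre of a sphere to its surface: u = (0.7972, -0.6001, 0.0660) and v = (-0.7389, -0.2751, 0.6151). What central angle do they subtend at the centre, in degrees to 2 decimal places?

u·v = -0.3834; |u| = 1.0000, |v| = 1.0000.
cos θ = (u·v)/(|u||v|) = -0.3834, so θ = 112.54°.

112.54°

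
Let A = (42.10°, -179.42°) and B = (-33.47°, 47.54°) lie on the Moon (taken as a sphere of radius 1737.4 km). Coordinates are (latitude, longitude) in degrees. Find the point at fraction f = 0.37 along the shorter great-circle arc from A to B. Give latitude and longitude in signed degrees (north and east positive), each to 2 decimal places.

22.32°, 121.39°

Central angle δ = 2.4852 rad. Interpolating on the sphere with fraction f = 0.37:
P = [sin((1−f)δ)·A + sin(fδ)·B] / sin δ = 1.6385·A + 1.3031·B in Cartesian coordinates,
giving P = (-0.4818, 0.7897, 0.3798), i.e. latitude 22.32°, longitude 121.39°.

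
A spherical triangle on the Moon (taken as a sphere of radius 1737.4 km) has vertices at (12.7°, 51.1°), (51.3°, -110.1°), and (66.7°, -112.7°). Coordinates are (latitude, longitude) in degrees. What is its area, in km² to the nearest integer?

Side lengths (central angles): a = 0.2697, b = 1.7402, c = 1.9887 rad; semiperimeter s = 1.9993.
By l'Huilier's theorem, tan(E/4) = √[tan(s/2) tan((s−a)/2) tan((s−b)/2) tan((s−c)/2)], giving spherical excess E = 0.1422 rad.
Area = E·R² = 0.1422 × (1737.4)² ≈ 429379 km².

429379 km²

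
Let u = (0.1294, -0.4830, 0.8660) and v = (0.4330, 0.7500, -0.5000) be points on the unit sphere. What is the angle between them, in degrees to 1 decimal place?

u·v = -0.7392; |u| = 1.0000, |v| = 1.0000.
cos θ = (u·v)/(|u||v|) = -0.7392, so θ = 137.7°.

137.7°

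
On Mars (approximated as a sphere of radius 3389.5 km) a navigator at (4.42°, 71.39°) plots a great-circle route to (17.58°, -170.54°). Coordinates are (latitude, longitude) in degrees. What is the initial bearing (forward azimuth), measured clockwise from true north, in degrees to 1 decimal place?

68.2°

Δλ = 118.070° = 2.0607 rad.
y = sin Δλ · cos φ₂ = (0.8824)(0.9533) = 0.8412
x = cos φ₁ sin φ₂ − sin φ₁ cos φ₂ cos Δλ = (0.9970)(0.3020) − (0.0771)(0.9533)(-0.4705) = 0.3357
θ = atan2(y, x) = 68.24°, so the bearing is 68.2°.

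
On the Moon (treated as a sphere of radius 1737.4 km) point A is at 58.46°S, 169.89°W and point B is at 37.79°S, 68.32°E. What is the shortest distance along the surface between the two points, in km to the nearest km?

2192 km

Let φ₁ = -1.0203 rad, φ₂ = -0.6596 rad, and Δλ = -2.1256 rad.
Haversine: a = sin²(Δφ/2) + cos φ₁ cos φ₂ sin²(Δλ/2) = 0.0322 + (0.5231)(0.7903)(0.7634) = 0.34776.
Central angle c = 2·arcsin(√a) = 1.26141 rad.
Distance = R·c = 1737.4 × 1.2614 ≈ 2192 km.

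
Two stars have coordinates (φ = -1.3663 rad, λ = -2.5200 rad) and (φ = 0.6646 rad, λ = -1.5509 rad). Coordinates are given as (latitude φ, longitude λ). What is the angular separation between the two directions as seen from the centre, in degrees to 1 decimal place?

In radians: φ₁ = -1.3663, φ₂ = 0.6646, Δλ = 55.525° = 0.9691 rad.
cos c = sin φ₁ sin φ₂ + cos φ₁ cos φ₂ cos Δλ = (-0.9792)(0.6167) + (0.2031)(0.7872)(0.5660) = -0.51341,
so c = arccos(-0.51341) = 2.10995 rad.
So the angular separation is 120.9°.

120.9°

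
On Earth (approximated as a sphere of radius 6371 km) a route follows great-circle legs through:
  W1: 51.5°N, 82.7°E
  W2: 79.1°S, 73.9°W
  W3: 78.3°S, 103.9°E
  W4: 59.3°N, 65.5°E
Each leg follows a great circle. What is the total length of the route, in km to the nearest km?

34844 km

Leg W1→W2: central angle 2.6394 rad, distance 16815.5 km.
Leg W2→W3: central angle 0.3944 rad, distance 2512.5 km.
Leg W3→W4: central angle 2.4354 rad, distance 15516.0 km.
Total: 16815.5 + 2512.5 + 15516.0 ≈ 34844 km.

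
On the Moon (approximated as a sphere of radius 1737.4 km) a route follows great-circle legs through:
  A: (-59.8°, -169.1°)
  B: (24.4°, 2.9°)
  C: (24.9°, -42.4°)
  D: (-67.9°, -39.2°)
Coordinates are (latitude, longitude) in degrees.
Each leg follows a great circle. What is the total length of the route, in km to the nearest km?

8429 km

Leg A→B: central angle 2.5161 rad, distance 4371.5 km.
Leg B→C: central angle 0.7152 rad, distance 1242.6 km.
Leg C→D: central angle 1.6202 rad, distance 2814.9 km.
Total: 4371.5 + 1242.6 + 2814.9 ≈ 8429 km.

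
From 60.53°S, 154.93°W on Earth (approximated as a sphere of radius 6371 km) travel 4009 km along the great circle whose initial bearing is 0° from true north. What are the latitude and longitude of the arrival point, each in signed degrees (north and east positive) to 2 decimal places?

-24.48°, -154.93°

Angular distance δ = d/R = 4009/6371 = 0.62926 rad; initial bearing θ = 0.0000 rad.
sin φ₂ = sin φ₁ cos δ + cos φ₁ sin δ cos θ = (-0.8706)(0.8085) + (0.4920)(0.5885)(1.0000) = -0.4143, so φ₂ = -24.48°.
Δλ = atan2(sin θ sin δ cos φ₁, cos δ − sin φ₁ sin φ₂) = atan2(0.0000, 0.4478) = 0.000°.
λ₂ = -154.930° + 0.000° = -154.93°.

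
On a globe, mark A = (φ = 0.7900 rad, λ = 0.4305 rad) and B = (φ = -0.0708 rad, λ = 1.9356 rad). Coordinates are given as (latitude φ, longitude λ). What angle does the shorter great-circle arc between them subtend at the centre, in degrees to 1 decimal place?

90.2°

Let φ₁ = 0.7900 rad, φ₂ = -0.0708 rad, and Δλ = 1.5051 rad.
Haversine: a = sin²(Δφ/2) + cos φ₁ cos φ₂ sin²(Δλ/2) = 0.1741 + (0.7038)(0.9975)(0.4672) = 0.50208.
Central angle c = 2·arcsin(√a) = 1.57496 rad.
So the angular separation is 90.2°.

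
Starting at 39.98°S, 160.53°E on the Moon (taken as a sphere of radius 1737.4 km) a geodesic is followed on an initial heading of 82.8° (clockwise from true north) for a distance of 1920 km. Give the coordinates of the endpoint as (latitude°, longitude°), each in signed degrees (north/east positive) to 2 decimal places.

-11.70°, -134.61°

Angular distance δ = d/R = 1920/1737.4 = 1.10510 rad; initial bearing θ = 1.4451 rad.
sin φ₂ = sin φ₁ cos δ + cos φ₁ sin δ cos θ = (-0.6425)(0.4490) + (0.7663)(0.8935)(0.1253) = -0.2027, so φ₂ = -11.70°.
Δλ = atan2(sin θ sin δ cos φ₁, cos δ − sin φ₁ sin φ₂) = atan2(0.6793, 0.3188) = 64.858°.
λ₂ = 160.530° + 64.858° = 225.39° → -134.61° after wrapping to (−180°, 180°].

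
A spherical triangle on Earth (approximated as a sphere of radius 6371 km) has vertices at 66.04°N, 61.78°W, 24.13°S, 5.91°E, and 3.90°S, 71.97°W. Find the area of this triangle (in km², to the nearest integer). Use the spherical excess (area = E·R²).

Side lengths (central angles): a = 1.3500, b = 1.2275, c = 1.8058 rad; semiperimeter s = 2.1917.
By l'Huilier's theorem, tan(E/4) = √[tan(s/2) tan((s−a)/2) tan((s−b)/2) tan((s−c)/2)], giving spherical excess E = 1.1595 rad.
Area = E·R² = 1.1595 × (6371)² ≈ 47063959 km².

47063959 km²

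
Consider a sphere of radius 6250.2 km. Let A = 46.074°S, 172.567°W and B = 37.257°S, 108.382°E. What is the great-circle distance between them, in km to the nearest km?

6246 km

With latitudes φ₁ = -46.074°, φ₂ = -37.257° and longitude difference Δλ = -79.051°:
cos c = sin φ₁ sin φ₂ + cos φ₁ cos φ₂ cos Δλ = (-0.7202)(-0.6054) + (0.6937)(0.7959)(0.1899) = 0.54090,
so c = arccos(0.54090) = 0.99929 rad.
Distance = R·c = 6250.2 × 0.9993 ≈ 6246 km.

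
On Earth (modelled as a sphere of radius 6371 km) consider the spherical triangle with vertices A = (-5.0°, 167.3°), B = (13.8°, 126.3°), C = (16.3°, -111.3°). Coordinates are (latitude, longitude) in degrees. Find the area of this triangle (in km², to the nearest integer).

Side lengths (central angles): a = 2.0181, b = 1.4520, c = 0.7822 rad; semiperimeter s = 2.1261.
By l'Huilier's theorem, tan(E/4) = √[tan(s/2) tan((s−a)/2) tan((s−b)/2) tan((s−c)/2)], giving spherical excess E = 0.6527 rad.
Area = E·R² = 0.6527 × (6371)² ≈ 26491575 km².

26491575 km²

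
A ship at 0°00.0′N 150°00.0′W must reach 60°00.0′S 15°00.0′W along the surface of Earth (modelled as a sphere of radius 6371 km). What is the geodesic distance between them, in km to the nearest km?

12310 km

With latitudes φ₁ = 0.000°, φ₂ = -60.000° and longitude difference Δλ = 135.000°:
cos c = sin φ₁ sin φ₂ + cos φ₁ cos φ₂ cos Δλ = (0.0000)(-0.8660) + (1.0000)(0.5000)(-0.7071) = -0.35355,
so c = arccos(-0.35355) = 1.93216 rad.
Distance = R·c = 6371 × 1.9322 ≈ 12310 km.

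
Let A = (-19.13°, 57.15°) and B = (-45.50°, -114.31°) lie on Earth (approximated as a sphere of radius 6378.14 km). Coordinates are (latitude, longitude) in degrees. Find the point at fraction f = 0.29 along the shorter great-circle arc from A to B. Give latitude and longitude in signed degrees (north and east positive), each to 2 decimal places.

The central angle between A and B is δ = 2.0055 rad.
With f = 0.29, the slerp weights are sin((1−f)δ)/sin δ = 1.0907 and sin(fδ)/sin δ = 0.6057.
Weighted sum of the unit vectors: (1.0907)·(0.5125,0.7937,-0.3277) + (0.6057)·(-0.2885,-0.6388,-0.7133) = (0.3842, 0.4788, -0.7894).
Converting back: φ = atan2(z, √(x²+y²)) = -52.13°, λ = atan2(y, x) = 51.26°.

-52.13°, 51.26°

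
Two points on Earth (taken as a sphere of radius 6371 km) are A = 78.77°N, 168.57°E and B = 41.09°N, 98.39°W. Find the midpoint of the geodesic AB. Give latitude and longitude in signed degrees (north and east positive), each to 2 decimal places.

64.87°, -113.05°

The central angle between A and B is δ = 0.8804 rad.
With f = 0.5, the slerp weights are sin((1−f)δ)/sin δ = 0.5527 and sin(fδ)/sin δ = 0.5527.
Weighted sum of the unit vectors: (0.5527)·(-0.1909,0.0386,0.9809) + (0.5527)·(-0.1100,-0.7456,0.6572) = (-0.1663, -0.3908, 0.9054).
Converting back: φ = atan2(z, √(x²+y²)) = 64.87°, λ = atan2(y, x) = -113.05°.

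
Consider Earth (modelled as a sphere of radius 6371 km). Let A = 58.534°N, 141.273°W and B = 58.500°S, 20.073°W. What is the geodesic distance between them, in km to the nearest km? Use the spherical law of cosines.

16712 km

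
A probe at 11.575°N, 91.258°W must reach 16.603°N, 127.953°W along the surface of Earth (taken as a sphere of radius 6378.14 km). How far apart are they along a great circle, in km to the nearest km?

3996 km

In radians: φ₁ = 0.2020, φ₂ = 0.2898, Δλ = -36.695° = -0.6404 rad.
cos c = sin φ₁ sin φ₂ + cos φ₁ cos φ₂ cos Δλ = (0.2007)(0.2857) + (0.9797)(0.9583)(0.8018) = 0.81010,
so c = arccos(0.81010) = 0.62647 rad.
Distance = R·c = 6378.14 × 0.6265 ≈ 3996 km.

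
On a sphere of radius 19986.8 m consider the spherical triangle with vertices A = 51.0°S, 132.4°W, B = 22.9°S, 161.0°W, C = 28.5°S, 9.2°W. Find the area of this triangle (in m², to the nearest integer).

Side lengths (central angles): a = 2.1268, b = 1.5028, c = 0.6243 rad; semiperimeter s = 2.1269.
By l'Huilier's theorem, tan(E/4) = √[tan(s/2) tan((s−a)/2) tan((s−b)/2) tan((s−c)/2)], giving spherical excess E = 0.0225 rad.
Area = E·R² = 0.0225 × (19986.8)² ≈ 8980024 m².

8980024 m²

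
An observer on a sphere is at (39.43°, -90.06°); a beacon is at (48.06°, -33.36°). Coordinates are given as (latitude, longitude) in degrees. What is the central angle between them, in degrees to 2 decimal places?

With latitudes φ₁ = 39.430°, φ₂ = 48.060° and longitude difference Δλ = 56.700°:
Haversine: a = sin²(Δφ/2) + cos φ₁ cos φ₂ sin²(Δλ/2) = 0.0057 + (0.7724)(0.6684)(0.2255) = 0.12207.
Central angle c = 2·arcsin(√a) = 0.71382 rad.
So the angular separation is 40.90°.

40.90°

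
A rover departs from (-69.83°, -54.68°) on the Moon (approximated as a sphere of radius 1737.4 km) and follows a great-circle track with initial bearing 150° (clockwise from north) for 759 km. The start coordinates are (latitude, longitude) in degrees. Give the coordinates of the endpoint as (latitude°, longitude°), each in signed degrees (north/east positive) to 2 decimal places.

Angular distance δ = d/R = 759/1737.4 = 0.43686 rad; initial bearing θ = 2.6180 rad.
sin φ₂ = sin φ₁ cos δ + cos φ₁ sin δ cos θ = (-0.9387)(0.9061) + (0.3448)(0.4231)(-0.8660) = -0.9769, so φ₂ = -77.65°.
Δλ = atan2(sin θ sin δ cos φ₁, cos δ − sin φ₁ sin φ₂) = atan2(0.0729, -0.0109) = 98.474°.
λ₂ = -54.680° + 98.474° = 43.79°.

-77.65°, 43.79°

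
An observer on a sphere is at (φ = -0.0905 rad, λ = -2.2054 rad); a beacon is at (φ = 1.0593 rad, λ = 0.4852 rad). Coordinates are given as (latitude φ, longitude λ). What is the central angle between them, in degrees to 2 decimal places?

In radians: φ₁ = -0.0905, φ₂ = 1.0593, Δλ = 154.160° = 2.6906 rad.
cos c = sin φ₁ sin φ₂ + cos φ₁ cos φ₂ cos Δλ = (-0.0904)(0.8720) + (0.9959)(0.4895)(-0.9000) = -0.51755,
so c = arccos(-0.51755) = 2.11478 rad.
So the angular separation is 121.17°.

121.17°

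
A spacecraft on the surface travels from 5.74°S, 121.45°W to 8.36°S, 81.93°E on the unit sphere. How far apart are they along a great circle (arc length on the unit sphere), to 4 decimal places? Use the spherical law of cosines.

With latitudes φ₁ = -5.740°, φ₂ = -8.360° and longitude difference Δλ = -156.620°:
cos c = sin φ₁ sin φ₂ + cos φ₁ cos φ₂ cos Δλ = (-0.1000)(-0.1454) + (0.9950)(0.9894)(-0.9179) = -0.88904,
so c = arccos(-0.88904) = 2.66605 rad.
On the unit sphere the arc length equals the central angle: 2.6661.

2.6661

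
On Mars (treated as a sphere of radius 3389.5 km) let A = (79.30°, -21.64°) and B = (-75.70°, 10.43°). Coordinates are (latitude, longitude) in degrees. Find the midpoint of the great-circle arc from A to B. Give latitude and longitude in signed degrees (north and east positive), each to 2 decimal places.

1.87°, -3.27°

Central angle δ = 2.7221 rad. Interpolating on the sphere with fraction f = 0.5:
P = [sin((1−f)δ)·A + sin(fδ)·B] / sin δ = 2.4015·A + 2.4015·B in Cartesian coordinates,
giving P = (0.9978, -0.0570, 0.0327), i.e. latitude 1.87°, longitude -3.27°.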